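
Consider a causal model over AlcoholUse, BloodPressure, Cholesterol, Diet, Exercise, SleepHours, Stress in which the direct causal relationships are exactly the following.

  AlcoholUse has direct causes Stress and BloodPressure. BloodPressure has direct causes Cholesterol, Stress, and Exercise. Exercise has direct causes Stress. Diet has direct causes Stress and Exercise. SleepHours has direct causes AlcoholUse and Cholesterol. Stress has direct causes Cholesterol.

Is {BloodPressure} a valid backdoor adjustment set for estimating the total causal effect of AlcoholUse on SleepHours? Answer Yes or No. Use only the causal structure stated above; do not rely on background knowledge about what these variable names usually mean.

No

Backdoor paths from AlcoholUse to SleepHours (paths whose first edge points into AlcoholUse):
  P1: AlcoholUse <- Stress <- Cholesterol -> SleepHours
  P2: AlcoholUse <- Stress -> Exercise -> BloodPressure <- Cholesterol -> SleepHours
  P3: AlcoholUse <- Stress -> BloodPressure <- Cholesterol -> SleepHours
  P4: AlcoholUse <- Stress -> Diet <- Exercise -> BloodPressure <- Cholesterol -> SleepHours
  P5: AlcoholUse <- BloodPressure <- Cholesterol -> SleepHours
  P6: AlcoholUse <- BloodPressure <- Stress <- Cholesterol -> SleepHours
  P7: AlcoholUse <- BloodPressure <- Exercise <- Stress <- Cholesterol -> SleepHours
  P8: AlcoholUse <- BloodPressure <- Exercise -> Diet <- Stress <- Cholesterol -> SleepHours
Condition 1 (no descendant of AlcoholUse in the set): holds — descendants of AlcoholUse are {SleepHours}; none are in {BloodPressure}.
Condition 2 (every backdoor path blocked by {BloodPressure}):
  P1: open — no interior node is in the conditioning set.
  P2: open — collider(s) BloodPressure are conditioned on (or have a conditioned descendant) and no non-collider on the path is in the set.
  P3: open — collider(s) BloodPressure are conditioned on (or have a conditioned descendant) and no non-collider on the path is in the set.
  P4: blocked at collider Diet (neither it nor any descendant is in the conditioning set).
  P5: blocked at chain node BloodPressure ∈ conditioning set.
  P6: blocked at chain node BloodPressure ∈ conditioning set.
  P7: blocked at chain node BloodPressure ∈ conditioning set.
  P8: blocked at chain node BloodPressure ∈ conditioning set.
{BloodPressure} does not satisfy the backdoor criterion.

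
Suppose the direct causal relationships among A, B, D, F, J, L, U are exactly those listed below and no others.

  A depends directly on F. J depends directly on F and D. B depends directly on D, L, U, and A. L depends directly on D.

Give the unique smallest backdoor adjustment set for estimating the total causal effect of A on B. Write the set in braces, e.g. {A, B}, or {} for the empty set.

Variables eligible for adjustment (non-descendants of A, excluding A and B): {D, F, J, L, U}.
Backdoor paths from A to B:
  P1: A <- F -> J <- D -> L -> B
  P2: A <- F -> J <- D -> B
Each backdoor path contains an unconditioned collider, so every path is already blocked with the empty conditioning set:
  P1: blocked at collider J (neither it nor any descendant is in the conditioning set).
  P2: blocked at collider J (neither it nor any descendant is in the conditioning set).
The empty set is therefore the unique smallest valid set.

{}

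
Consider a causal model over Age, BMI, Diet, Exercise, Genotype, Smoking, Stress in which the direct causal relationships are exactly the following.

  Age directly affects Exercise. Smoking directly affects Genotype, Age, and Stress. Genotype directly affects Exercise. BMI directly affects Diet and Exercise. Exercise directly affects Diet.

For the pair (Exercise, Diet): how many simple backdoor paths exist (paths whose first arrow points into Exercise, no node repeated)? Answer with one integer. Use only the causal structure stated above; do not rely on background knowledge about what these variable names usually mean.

A backdoor path from Exercise to Diet is any simple undirected path whose first edge points into Exercise (i.e. leaves Exercise via a parent).
Parents of Exercise: {Age, BMI, Genotype}.
Enumerating:
  P1: Exercise <- BMI -> Diet
That exhausts the simple backdoor paths. Count: 1.

1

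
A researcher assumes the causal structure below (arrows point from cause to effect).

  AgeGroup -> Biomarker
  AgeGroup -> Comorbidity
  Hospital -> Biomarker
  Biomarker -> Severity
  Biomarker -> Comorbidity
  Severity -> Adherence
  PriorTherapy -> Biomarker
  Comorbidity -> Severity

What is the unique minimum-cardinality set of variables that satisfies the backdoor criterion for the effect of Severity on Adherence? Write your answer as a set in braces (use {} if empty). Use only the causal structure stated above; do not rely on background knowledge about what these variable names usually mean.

{}

Variables eligible for adjustment (non-descendants of Severity, excluding Severity and Adherence): {AgeGroup, Biomarker, Comorbidity, Hospital, PriorTherapy}.
Backdoor paths from Severity to Adherence:
  (none)
With no backdoor paths the empty set already satisfies the criterion, and it is trivially minimal.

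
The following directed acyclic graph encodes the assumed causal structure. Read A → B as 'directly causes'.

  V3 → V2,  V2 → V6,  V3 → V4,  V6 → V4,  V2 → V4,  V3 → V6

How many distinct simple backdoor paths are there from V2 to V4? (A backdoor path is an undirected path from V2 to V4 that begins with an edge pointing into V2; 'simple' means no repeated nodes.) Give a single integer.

2

A backdoor path from V2 to V4 is any simple undirected path whose first edge points into V2 (i.e. leaves V2 via a parent).
Parents of V2: {V3}.
Enumerating:
  P1: V2 <- V3 -> V6 -> V4
  P2: V2 <- V3 -> V4
That exhausts the simple backdoor paths. Count: 2.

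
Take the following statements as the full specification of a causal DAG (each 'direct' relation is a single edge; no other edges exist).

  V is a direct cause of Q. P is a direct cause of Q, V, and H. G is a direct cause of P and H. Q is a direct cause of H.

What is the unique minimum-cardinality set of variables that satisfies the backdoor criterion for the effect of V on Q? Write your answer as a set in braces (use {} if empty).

Variables eligible for adjustment (non-descendants of V, excluding V and Q): {G, P}.
Backdoor paths from V to Q:
  P1: V <- P <- G -> H <- Q
  P2: V <- P -> Q
  P3: V <- P -> H <- Q
The empty set is not sufficient: P2 (V <- P -> Q) has no collider blocking it and no conditioned non-collider, so it is open.
Try {P}:
  P1: blocked at chain node P ∈ conditioning set.
  P2: blocked at fork node P ∈ conditioning set.
  P3: blocked at fork node P ∈ conditioning set.
{P} contains no descendant of V and blocks every backdoor path.
No other singleton works — e.g. {G} leaves P2 open — so {P} is the unique smallest valid adjustment set.

{P}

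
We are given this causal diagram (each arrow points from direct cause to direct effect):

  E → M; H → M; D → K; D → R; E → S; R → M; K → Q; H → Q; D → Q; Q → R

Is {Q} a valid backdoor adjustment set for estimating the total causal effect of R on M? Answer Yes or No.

Backdoor paths from R to M (paths whose first edge points into R):
  P1: R <- D -> K -> Q <- H -> M
  P2: R <- D -> Q <- H -> M
  P3: R <- Q <- H -> M
Condition 1 (no descendant of R in the set): holds — descendants of R are {M}; none are in {Q}.
Condition 2 (every backdoor path blocked by {Q}):
  P1: open — collider(s) Q are conditioned on (or have a conditioned descendant) and no non-collider on the path is in the set.
  P2: open — collider(s) Q are conditioned on (or have a conditioned descendant) and no non-collider on the path is in the set.
  P3: blocked at chain node Q ∈ conditioning set.
{Q} does not satisfy the backdoor criterion.

No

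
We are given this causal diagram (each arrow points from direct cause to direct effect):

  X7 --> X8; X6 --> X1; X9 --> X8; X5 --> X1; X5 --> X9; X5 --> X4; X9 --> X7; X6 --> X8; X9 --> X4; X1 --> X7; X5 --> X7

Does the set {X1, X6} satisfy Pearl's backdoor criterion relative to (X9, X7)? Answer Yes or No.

No

Backdoor paths from X9 to X7 (paths whose first edge points into X9):
  P1: X9 <- X5 -> X1 <- X6 -> X8 <- X7
  P2: X9 <- X5 -> X1 -> X7
  P3: X9 <- X5 -> X7
Condition 1 (no descendant of X9 in the set): holds — descendants of X9 are {X4, X7, X8}; none are in {X1, X6}.
Condition 2 (every backdoor path blocked by {X1, X6}):
  P1: blocked at fork node X6 ∈ conditioning set.
  P2: blocked at chain node X1 ∈ conditioning set.
  P3: open — no interior node is in the conditioning set.
{X1, X6} does not satisfy the backdoor criterion.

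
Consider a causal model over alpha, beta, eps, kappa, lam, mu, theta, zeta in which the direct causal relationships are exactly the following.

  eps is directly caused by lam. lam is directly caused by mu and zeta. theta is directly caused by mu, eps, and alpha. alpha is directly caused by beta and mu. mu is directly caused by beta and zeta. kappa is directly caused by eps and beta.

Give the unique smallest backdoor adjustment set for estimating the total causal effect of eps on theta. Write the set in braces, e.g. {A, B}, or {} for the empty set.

Variables eligible for adjustment (non-descendants of eps, excluding eps and theta): {alpha, beta, lam, mu, zeta}.
Backdoor paths from eps to theta:
  P1: eps <- lam <- zeta -> mu <- beta -> alpha -> theta
  P2: eps <- lam <- zeta -> mu -> alpha -> theta
  P3: eps <- lam <- zeta -> mu -> theta
  P4: eps <- lam <- mu <- beta -> alpha -> theta
  P5: eps <- lam <- mu -> alpha -> theta
  P6: eps <- lam <- mu -> theta
The empty set is not sufficient: P2 (eps <- lam <- zeta -> mu -> alpha -> theta) has no collider blocking it and no conditioned non-collider, so it is open.
Try {lam}:
  P1: blocked at chain node lam ∈ conditioning set.
  P2: blocked at chain node lam ∈ conditioning set.
  P3: blocked at chain node lam ∈ conditioning set.
  P4: blocked at chain node lam ∈ conditioning set.
  P5: blocked at chain node lam ∈ conditioning set.
  P6: blocked at chain node lam ∈ conditioning set.
{lam} contains no descendant of eps and blocks every backdoor path.
No other singleton works — e.g. {zeta} leaves P4 open — so {lam} is the unique smallest valid adjustment set.

{lam}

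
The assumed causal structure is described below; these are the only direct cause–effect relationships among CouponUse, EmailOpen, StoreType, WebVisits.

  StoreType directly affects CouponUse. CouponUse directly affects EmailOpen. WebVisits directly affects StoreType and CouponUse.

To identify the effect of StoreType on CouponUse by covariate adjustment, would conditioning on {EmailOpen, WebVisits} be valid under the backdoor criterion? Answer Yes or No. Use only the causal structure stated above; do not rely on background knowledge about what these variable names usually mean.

No

Backdoor paths from StoreType to CouponUse (paths whose first edge points into StoreType):
  P1: StoreType <- WebVisits -> CouponUse
Condition 1 (no descendant of StoreType in the set): FAILS — EmailOpen is a descendant of StoreType.
Condition 2 (every backdoor path blocked by {EmailOpen, WebVisits}):
  P1: blocked at fork node WebVisits ∈ conditioning set.
{EmailOpen, WebVisits} does not satisfy the backdoor criterion.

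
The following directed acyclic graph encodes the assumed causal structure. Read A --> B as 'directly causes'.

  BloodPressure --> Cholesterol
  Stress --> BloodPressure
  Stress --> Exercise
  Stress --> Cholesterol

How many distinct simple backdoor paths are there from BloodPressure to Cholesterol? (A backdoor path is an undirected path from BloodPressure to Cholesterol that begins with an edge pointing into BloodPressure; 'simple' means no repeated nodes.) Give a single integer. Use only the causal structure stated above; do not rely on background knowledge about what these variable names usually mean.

1

A backdoor path from BloodPressure to Cholesterol is any simple undirected path whose first edge points into BloodPressure (i.e. leaves BloodPressure via a parent).
Parents of BloodPressure: {Stress}.
Enumerating:
  P1: BloodPressure <- Stress -> Cholesterol
That exhausts the simple backdoor paths. Count: 1.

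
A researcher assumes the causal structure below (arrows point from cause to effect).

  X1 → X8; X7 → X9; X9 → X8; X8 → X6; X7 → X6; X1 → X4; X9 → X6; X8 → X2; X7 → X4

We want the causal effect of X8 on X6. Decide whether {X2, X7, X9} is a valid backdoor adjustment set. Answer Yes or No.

Backdoor paths from X8 to X6 (paths whose first edge points into X8):
  P1: X8 <- X1 -> X4 <- X7 -> X9 -> X6
  P2: X8 <- X1 -> X4 <- X7 -> X6
  P3: X8 <- X9 <- X7 -> X6
  P4: X8 <- X9 -> X6
Condition 1 (no descendant of X8 in the set): FAILS — X2 is a descendant of X8.
Condition 2 (every backdoor path blocked by {X2, X7, X9}):
  P1: blocked at collider X4 (neither it nor any descendant is in the conditioning set).
  P2: blocked at collider X4 (neither it nor any descendant is in the conditioning set).
  P3: blocked at chain node X9 ∈ conditioning set.
  P4: blocked at fork node X9 ∈ conditioning set.
{X2, X7, X9} does not satisfy the backdoor criterion.

No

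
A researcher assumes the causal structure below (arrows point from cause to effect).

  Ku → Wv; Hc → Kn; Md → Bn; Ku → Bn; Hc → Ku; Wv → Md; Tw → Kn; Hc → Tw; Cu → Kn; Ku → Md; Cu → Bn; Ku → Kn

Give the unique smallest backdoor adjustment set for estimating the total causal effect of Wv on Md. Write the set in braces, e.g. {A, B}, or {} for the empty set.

{Ku}

Variables eligible for adjustment (non-descendants of Wv, excluding Wv and Md): {Cu, Hc, Kn, Ku, Tw}.
Backdoor paths from Wv to Md:
  P1: Wv <- Ku <- Hc -> Tw -> Kn <- Cu -> Bn <- Md
  P2: Wv <- Ku <- Hc -> Kn <- Cu -> Bn <- Md
  P3: Wv <- Ku -> Kn <- Cu -> Bn <- Md
  P4: Wv <- Ku -> Md
  P5: Wv <- Ku -> Bn <- Md
The empty set is not sufficient: P4 (Wv <- Ku -> Md) has no collider blocking it and no conditioned non-collider, so it is open.
Try {Ku}:
  P1: blocked at chain node Ku ∈ conditioning set.
  P2: blocked at chain node Ku ∈ conditioning set.
  P3: blocked at fork node Ku ∈ conditioning set.
  P4: blocked at fork node Ku ∈ conditioning set.
  P5: blocked at fork node Ku ∈ conditioning set.
{Ku} contains no descendant of Wv and blocks every backdoor path.
No other singleton works — e.g. {Hc} leaves P4 open — so {Ku} is the unique smallest valid adjustment set.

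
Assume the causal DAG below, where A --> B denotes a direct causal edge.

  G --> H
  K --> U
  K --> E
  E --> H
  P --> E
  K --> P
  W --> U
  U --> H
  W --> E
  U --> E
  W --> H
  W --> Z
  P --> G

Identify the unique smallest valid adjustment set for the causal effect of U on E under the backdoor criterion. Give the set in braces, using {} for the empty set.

Variables eligible for adjustment (non-descendants of U, excluding U and E): {G, K, P, W, Z}.
Backdoor paths from U to E:
  P1: U <- W -> E
  P2: U <- W -> H <- E
  P3: U <- W -> H <- G <- P <- K -> E
  P4: U <- W -> H <- G <- P -> E
  P5: U <- K -> P -> E
  P6: U <- K -> P -> G -> H <- W -> E
  P7: U <- K -> P -> G -> H <- E
  P8: U <- K -> E
The empty set is not sufficient: P1 (U <- W -> E) has no collider blocking it and no conditioned non-collider, so it is open.
Try {K, W}:
  P1: blocked at fork node W ∈ conditioning set.
  P2: blocked at fork node W ∈ conditioning set.
  P3: blocked at fork node W ∈ conditioning set.
  P4: blocked at fork node W ∈ conditioning set.
  P5: blocked at fork node K ∈ conditioning set.
  P6: blocked at fork node K ∈ conditioning set.
  P7: blocked at fork node K ∈ conditioning set.
  P8: blocked at fork node K ∈ conditioning set.
{K, W} contains no descendant of U and blocks every backdoor path.
Every element of {K, W} is needed (dropping K leaves P5 open; dropping W leaves P1 open), so no proper subset is valid.
Among all size-2 subsets of the eligible variables, only {K, W} blocks every backdoor path, so it is the unique smallest valid adjustment set.

{K, W}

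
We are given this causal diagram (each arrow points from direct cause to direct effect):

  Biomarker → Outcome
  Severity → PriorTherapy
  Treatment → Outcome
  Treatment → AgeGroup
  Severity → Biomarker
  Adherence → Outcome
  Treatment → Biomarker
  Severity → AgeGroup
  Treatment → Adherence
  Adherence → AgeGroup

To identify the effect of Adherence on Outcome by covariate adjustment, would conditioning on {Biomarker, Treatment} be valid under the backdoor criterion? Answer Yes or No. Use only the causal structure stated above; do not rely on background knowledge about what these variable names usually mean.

Backdoor paths from Adherence to Outcome (paths whose first edge points into Adherence):
  P1: Adherence <- Treatment -> AgeGroup <- Severity -> Biomarker -> Outcome
  P2: Adherence <- Treatment -> Biomarker -> Outcome
  P3: Adherence <- Treatment -> Outcome
Condition 1 (no descendant of Adherence in the set): holds — descendants of Adherence are {AgeGroup, Outcome}; none are in {Biomarker, Treatment}.
Condition 2 (every backdoor path blocked by {Biomarker, Treatment}):
  P1: blocked at fork node Treatment ∈ conditioning set.
  P2: blocked at fork node Treatment ∈ conditioning set.
  P3: blocked at fork node Treatment ∈ conditioning set.
{Biomarker, Treatment} satisfies the backdoor criterion.

Yes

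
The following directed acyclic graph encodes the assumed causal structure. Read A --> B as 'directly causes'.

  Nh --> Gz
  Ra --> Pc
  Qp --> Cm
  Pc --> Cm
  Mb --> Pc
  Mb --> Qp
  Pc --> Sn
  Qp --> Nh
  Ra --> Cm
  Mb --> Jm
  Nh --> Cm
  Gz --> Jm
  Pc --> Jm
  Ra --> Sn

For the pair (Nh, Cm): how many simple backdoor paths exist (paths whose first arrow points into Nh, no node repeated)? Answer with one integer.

A backdoor path from Nh to Cm is any simple undirected path whose first edge points into Nh (i.e. leaves Nh via a parent).
Parents of Nh: {Qp}.
Enumerating:
  P1: Nh <- Qp <- Mb -> Pc <- Ra -> Cm
  P2: Nh <- Qp <- Mb -> Pc -> Sn <- Ra -> Cm
  P3: Nh <- Qp <- Mb -> Pc -> Cm
  P4: Nh <- Qp <- Mb -> Jm <- Pc <- Ra -> Cm
  P5: Nh <- Qp <- Mb -> Jm <- Pc -> Sn <- Ra -> Cm
  P6: Nh <- Qp <- Mb -> Jm <- Pc -> Cm
  P7: Nh <- Qp -> Cm
That exhausts the simple backdoor paths. Count: 7.

7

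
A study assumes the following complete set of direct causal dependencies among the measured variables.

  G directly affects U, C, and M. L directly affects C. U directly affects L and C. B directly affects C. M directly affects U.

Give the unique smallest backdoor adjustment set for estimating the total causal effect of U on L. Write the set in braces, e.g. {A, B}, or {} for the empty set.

Variables eligible for adjustment (non-descendants of U, excluding U and L): {B, G, M}.
Backdoor paths from U to L:
  P1: U <- G -> C <- L
  P2: U <- M <- G -> C <- L
Each backdoor path contains an unconditioned collider, so every path is already blocked with the empty conditioning set:
  P1: blocked at collider C (neither it nor any descendant is in the conditioning set).
  P2: blocked at collider C (neither it nor any descendant is in the conditioning set).
The empty set is therefore the unique smallest valid set.

{}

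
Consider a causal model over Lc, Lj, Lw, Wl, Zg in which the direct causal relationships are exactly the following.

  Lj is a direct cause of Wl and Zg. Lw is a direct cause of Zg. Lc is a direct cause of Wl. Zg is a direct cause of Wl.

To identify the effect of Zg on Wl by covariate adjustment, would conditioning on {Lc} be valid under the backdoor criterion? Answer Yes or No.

Backdoor paths from Zg to Wl (paths whose first edge points into Zg):
  P1: Zg <- Lj -> Wl
Condition 1 (no descendant of Zg in the set): holds — descendants of Zg are {Wl}; none are in {Lc}.
Condition 2 (every backdoor path blocked by {Lc}):
  P1: open — no interior node is in the conditioning set.
{Lc} does not satisfy the backdoor criterion.

No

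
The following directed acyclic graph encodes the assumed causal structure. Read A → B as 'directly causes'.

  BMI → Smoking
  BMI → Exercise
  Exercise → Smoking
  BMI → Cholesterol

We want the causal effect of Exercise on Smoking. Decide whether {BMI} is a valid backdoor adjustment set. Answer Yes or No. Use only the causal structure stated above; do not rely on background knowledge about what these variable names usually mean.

Backdoor paths from Exercise to Smoking (paths whose first edge points into Exercise):
  P1: Exercise <- BMI -> Smoking
Condition 1 (no descendant of Exercise in the set): holds — descendants of Exercise are {Smoking}; none are in {BMI}.
Condition 2 (every backdoor path blocked by {BMI}):
  P1: blocked at fork node BMI ∈ conditioning set.
{BMI} satisfies the backdoor criterion.

Yes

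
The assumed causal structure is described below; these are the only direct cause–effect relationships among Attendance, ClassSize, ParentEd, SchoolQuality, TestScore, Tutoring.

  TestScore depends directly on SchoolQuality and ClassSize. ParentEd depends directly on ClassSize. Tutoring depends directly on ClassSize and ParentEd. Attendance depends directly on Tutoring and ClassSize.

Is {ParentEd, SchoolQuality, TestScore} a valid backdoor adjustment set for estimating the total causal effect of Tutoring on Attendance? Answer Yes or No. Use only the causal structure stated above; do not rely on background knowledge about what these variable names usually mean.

No

Backdoor paths from Tutoring to Attendance (paths whose first edge points into Tutoring):
  P1: Tutoring <- ClassSize -> Attendance
  P2: Tutoring <- ParentEd <- ClassSize -> Attendance
Condition 1 (no descendant of Tutoring in the set): holds — descendants of Tutoring are {Attendance}; none are in {ParentEd, SchoolQuality, TestScore}.
Condition 2 (every backdoor path blocked by {ParentEd, SchoolQuality, TestScore}):
  P1: open — no interior node is in the conditioning set.
  P2: blocked at chain node ParentEd ∈ conditioning set.
{ParentEd, SchoolQuality, TestScore} does not satisfy the backdoor criterion.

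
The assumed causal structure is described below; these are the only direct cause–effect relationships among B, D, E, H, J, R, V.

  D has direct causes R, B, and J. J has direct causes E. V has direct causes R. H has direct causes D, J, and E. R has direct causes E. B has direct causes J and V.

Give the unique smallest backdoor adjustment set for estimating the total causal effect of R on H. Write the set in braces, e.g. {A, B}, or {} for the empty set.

{E}

Variables eligible for adjustment (non-descendants of R, excluding R and H): {E, J}.
Backdoor paths from R to H:
  P1: R <- E -> J -> B -> D -> H
  P2: R <- E -> J -> D -> H
  P3: R <- E -> J -> H
  P4: R <- E -> H
The empty set is not sufficient: P1 (R <- E -> J -> B -> D -> H) has no collider blocking it and no conditioned non-collider, so it is open.
Try {E}:
  P1: blocked at fork node E ∈ conditioning set.
  P2: blocked at fork node E ∈ conditioning set.
  P3: blocked at fork node E ∈ conditioning set.
  P4: blocked at fork node E ∈ conditioning set.
{E} contains no descendant of R and blocks every backdoor path.
No other singleton works — e.g. {J} leaves P4 open — so {E} is the unique smallest valid adjustment set.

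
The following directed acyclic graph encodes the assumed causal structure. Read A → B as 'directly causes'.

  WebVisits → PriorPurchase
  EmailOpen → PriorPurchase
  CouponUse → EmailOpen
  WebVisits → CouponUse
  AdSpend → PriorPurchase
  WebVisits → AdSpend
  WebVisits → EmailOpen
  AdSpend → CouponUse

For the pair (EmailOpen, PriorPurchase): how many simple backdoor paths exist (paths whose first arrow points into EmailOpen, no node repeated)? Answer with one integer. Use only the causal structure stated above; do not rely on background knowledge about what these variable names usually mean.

A backdoor path from EmailOpen to PriorPurchase is any simple undirected path whose first edge points into EmailOpen (i.e. leaves EmailOpen via a parent).
Parents of EmailOpen: {CouponUse, WebVisits}.
Enumerating:
  P1: EmailOpen <- WebVisits -> AdSpend -> PriorPurchase
  P2: EmailOpen <- WebVisits -> CouponUse <- AdSpend -> PriorPurchase
  P3: EmailOpen <- WebVisits -> PriorPurchase
  P4: EmailOpen <- CouponUse <- WebVisits -> AdSpend -> PriorPurchase
  P5: EmailOpen <- CouponUse <- WebVisits -> PriorPurchase
  P6: EmailOpen <- CouponUse <- AdSpend <- WebVisits -> PriorPurchase
  P7: EmailOpen <- CouponUse <- AdSpend -> PriorPurchase
That exhausts the simple backdoor paths. Count: 7.

7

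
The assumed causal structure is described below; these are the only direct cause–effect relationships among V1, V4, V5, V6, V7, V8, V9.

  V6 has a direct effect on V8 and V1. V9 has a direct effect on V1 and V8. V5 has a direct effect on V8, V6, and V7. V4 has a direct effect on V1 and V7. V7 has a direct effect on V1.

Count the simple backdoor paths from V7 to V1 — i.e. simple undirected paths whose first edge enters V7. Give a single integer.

A backdoor path from V7 to V1 is any simple undirected path whose first edge points into V7 (i.e. leaves V7 via a parent).
Parents of V7: {V4, V5}.
Enumerating:
  P1: V7 <- V5 -> V6 -> V8 <- V9 -> V1
  P2: V7 <- V5 -> V6 -> V1
  P3: V7 <- V5 -> V8 <- V6 -> V1
  P4: V7 <- V5 -> V8 <- V9 -> V1
  P5: V7 <- V4 -> V1
That exhausts the simple backdoor paths. Count: 5.

5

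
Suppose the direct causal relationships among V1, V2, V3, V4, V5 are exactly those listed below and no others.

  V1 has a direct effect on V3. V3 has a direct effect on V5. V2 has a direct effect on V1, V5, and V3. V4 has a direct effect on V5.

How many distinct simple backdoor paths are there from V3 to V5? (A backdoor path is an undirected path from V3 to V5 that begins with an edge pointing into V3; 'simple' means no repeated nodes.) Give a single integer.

2

A backdoor path from V3 to V5 is any simple undirected path whose first edge points into V3 (i.e. leaves V3 via a parent).
Parents of V3: {V1, V2}.
Enumerating:
  P1: V3 <- V2 -> V5
  P2: V3 <- V1 <- V2 -> V5
That exhausts the simple backdoor paths. Count: 2.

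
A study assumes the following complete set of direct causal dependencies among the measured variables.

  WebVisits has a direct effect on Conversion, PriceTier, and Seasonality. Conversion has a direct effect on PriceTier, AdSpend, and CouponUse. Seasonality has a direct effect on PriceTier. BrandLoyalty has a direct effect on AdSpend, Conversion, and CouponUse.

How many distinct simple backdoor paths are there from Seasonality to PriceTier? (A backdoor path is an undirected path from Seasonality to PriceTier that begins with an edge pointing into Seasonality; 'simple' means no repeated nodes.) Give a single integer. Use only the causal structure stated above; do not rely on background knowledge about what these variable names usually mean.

A backdoor path from Seasonality to PriceTier is any simple undirected path whose first edge points into Seasonality (i.e. leaves Seasonality via a parent).
Parents of Seasonality: {WebVisits}.
Enumerating:
  P1: Seasonality <- WebVisits -> Conversion -> PriceTier
  P2: Seasonality <- WebVisits -> PriceTier
That exhausts the simple backdoor paths. Count: 2.

2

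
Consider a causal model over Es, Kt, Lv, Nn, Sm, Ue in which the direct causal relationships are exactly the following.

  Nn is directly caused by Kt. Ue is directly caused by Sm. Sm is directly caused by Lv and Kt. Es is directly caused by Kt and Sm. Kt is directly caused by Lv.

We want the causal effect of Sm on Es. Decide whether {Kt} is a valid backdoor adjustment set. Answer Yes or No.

Backdoor paths from Sm to Es (paths whose first edge points into Sm):
  P1: Sm <- Lv -> Kt -> Es
  P2: Sm <- Kt -> Es
Condition 1 (no descendant of Sm in the set): holds — descendants of Sm are {Es, Ue}; none are in {Kt}.
Condition 2 (every backdoor path blocked by {Kt}):
  P1: blocked at chain node Kt ∈ conditioning set.
  P2: blocked at fork node Kt ∈ conditioning set.
{Kt} satisfies the backdoor criterion.

Yes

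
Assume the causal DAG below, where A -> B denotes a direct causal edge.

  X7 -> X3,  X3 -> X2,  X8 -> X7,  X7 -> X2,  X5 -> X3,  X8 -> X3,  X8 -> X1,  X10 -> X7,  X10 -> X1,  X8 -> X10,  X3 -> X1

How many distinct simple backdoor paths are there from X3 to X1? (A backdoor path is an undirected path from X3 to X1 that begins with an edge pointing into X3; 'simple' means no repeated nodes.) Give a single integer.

7

A backdoor path from X3 to X1 is any simple undirected path whose first edge points into X3 (i.e. leaves X3 via a parent).
Parents of X3: {X5, X7, X8}.
Enumerating:
  P1: X3 <- X8 -> X10 -> X1
  P2: X3 <- X8 -> X7 <- X10 -> X1
  P3: X3 <- X8 -> X1
  P4: X3 <- X7 <- X8 -> X10 -> X1
  P5: X3 <- X7 <- X8 -> X1
  P6: X3 <- X7 <- X10 <- X8 -> X1
  P7: X3 <- X7 <- X10 -> X1
That exhausts the simple backdoor paths. Count: 7.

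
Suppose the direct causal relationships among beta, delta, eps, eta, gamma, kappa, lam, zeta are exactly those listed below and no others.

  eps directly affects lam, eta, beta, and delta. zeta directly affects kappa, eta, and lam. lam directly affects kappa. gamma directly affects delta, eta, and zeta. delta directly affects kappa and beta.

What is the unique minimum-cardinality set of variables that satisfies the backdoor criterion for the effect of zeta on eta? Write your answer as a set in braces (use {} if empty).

{gamma}

Variables eligible for adjustment (non-descendants of zeta, excluding zeta and eta): {beta, delta, eps, gamma}.
Backdoor paths from zeta to eta:
  P1: zeta <- gamma -> delta <- eps -> eta
  P2: zeta <- gamma -> delta -> kappa <- lam <- eps -> eta
  P3: zeta <- gamma -> delta -> beta <- eps -> eta
  P4: zeta <- gamma -> eta
The empty set is not sufficient: P4 (zeta <- gamma -> eta) has no collider blocking it and no conditioned non-collider, so it is open.
Try {gamma}:
  P1: blocked at fork node gamma ∈ conditioning set.
  P2: blocked at fork node gamma ∈ conditioning set.
  P3: blocked at fork node gamma ∈ conditioning set.
  P4: blocked at fork node gamma ∈ conditioning set.
{gamma} contains no descendant of zeta and blocks every backdoor path.
No other singleton works — e.g. {eps} leaves P4 open — so {gamma} is the unique smallest valid adjustment set.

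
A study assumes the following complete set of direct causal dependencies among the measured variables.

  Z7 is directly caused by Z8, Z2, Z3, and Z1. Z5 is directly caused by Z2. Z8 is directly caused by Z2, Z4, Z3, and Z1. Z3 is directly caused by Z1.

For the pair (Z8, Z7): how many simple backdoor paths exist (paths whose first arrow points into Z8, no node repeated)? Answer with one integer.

5

A backdoor path from Z8 to Z7 is any simple undirected path whose first edge points into Z8 (i.e. leaves Z8 via a parent).
Parents of Z8: {Z1, Z2, Z3, Z4}.
Enumerating:
  P1: Z8 <- Z1 -> Z3 -> Z7
  P2: Z8 <- Z1 -> Z7
  P3: Z8 <- Z2 -> Z7
  P4: Z8 <- Z3 <- Z1 -> Z7
  P5: Z8 <- Z3 -> Z7
That exhausts the simple backdoor paths. Count: 5.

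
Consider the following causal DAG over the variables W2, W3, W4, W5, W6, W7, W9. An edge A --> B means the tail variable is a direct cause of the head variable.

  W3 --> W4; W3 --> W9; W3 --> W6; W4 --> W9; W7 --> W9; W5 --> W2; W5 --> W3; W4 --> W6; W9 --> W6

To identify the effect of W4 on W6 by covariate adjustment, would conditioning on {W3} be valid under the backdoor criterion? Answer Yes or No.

Backdoor paths from W4 to W6 (paths whose first edge points into W4):
  P1: W4 <- W3 -> W9 -> W6
  P2: W4 <- W3 -> W6
Condition 1 (no descendant of W4 in the set): holds — descendants of W4 are {W6, W9}; none are in {W3}.
Condition 2 (every backdoor path blocked by {W3}):
  P1: blocked at fork node W3 ∈ conditioning set.
  P2: blocked at fork node W3 ∈ conditioning set.
{W3} satisfies the backdoor criterion.

Yes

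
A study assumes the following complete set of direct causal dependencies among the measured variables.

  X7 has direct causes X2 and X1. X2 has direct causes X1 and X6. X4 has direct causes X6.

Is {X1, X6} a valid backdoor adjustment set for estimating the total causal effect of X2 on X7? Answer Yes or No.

Yes

Backdoor paths from X2 to X7 (paths whose first edge points into X2):
  P1: X2 <- X1 -> X7
Condition 1 (no descendant of X2 in the set): holds — descendants of X2 are {X7}; none are in {X1, X6}.
Condition 2 (every backdoor path blocked by {X1, X6}):
  P1: blocked at fork node X1 ∈ conditioning set.
{X1, X6} satisfies the backdoor criterion.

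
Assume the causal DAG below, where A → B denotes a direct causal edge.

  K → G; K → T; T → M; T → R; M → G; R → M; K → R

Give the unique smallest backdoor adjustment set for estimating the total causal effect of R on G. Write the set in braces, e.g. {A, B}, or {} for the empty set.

{K, T}

Variables eligible for adjustment (non-descendants of R, excluding R and G): {K, T}.
Backdoor paths from R to G:
  P1: R <- K -> T -> M -> G
  P2: R <- K -> G
  P3: R <- T <- K -> G
  P4: R <- T -> M -> G
The empty set is not sufficient: P1 (R <- K -> T -> M -> G) has no collider blocking it and no conditioned non-collider, so it is open.
Try {K, T}:
  P1: blocked at fork node K ∈ conditioning set.
  P2: blocked at fork node K ∈ conditioning set.
  P3: blocked at chain node T ∈ conditioning set.
  P4: blocked at fork node T ∈ conditioning set.
{K, T} contains no descendant of R and blocks every backdoor path.
Every element of {K, T} is needed (dropping K leaves P2 open; dropping T leaves P4 open), so no proper subset is valid.
Among all size-2 subsets of the eligible variables, only {K, T} blocks every backdoor path, so it is the unique smallest valid adjustment set.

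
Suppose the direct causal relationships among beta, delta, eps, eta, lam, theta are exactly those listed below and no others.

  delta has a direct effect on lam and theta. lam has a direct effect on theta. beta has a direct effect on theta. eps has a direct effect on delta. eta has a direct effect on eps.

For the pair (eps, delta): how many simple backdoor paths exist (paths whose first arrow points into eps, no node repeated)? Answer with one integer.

0

A backdoor path from eps to delta is any simple undirected path whose first edge points into eps (i.e. leaves eps via a parent).
Parents of eps: {eta}.
No simple path from any parent of eps reaches delta without revisiting eps, so there are no backdoor paths.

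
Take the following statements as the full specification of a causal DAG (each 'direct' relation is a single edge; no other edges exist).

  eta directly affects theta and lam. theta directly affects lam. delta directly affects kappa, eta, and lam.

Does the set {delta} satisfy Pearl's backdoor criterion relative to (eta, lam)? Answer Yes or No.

Backdoor paths from eta to lam (paths whose first edge points into eta):
  P1: eta <- delta -> lam
Condition 1 (no descendant of eta in the set): holds — descendants of eta are {lam, theta}; none are in {delta}.
Condition 2 (every backdoor path blocked by {delta}):
  P1: blocked at fork node delta ∈ conditioning set.
{delta} satisfies the backdoor criterion.

Yes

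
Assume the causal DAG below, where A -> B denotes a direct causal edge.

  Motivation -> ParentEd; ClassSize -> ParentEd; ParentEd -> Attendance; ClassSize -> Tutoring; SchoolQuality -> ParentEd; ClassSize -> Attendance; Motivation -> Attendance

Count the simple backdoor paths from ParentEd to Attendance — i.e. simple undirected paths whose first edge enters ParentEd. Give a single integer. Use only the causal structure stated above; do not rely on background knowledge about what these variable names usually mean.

2

A backdoor path from ParentEd to Attendance is any simple undirected path whose first edge points into ParentEd (i.e. leaves ParentEd via a parent).
Parents of ParentEd: {ClassSize, Motivation, SchoolQuality}.
Enumerating:
  P1: ParentEd <- ClassSize -> Attendance
  P2: ParentEd <- Motivation -> Attendance
That exhausts the simple backdoor paths. Count: 2.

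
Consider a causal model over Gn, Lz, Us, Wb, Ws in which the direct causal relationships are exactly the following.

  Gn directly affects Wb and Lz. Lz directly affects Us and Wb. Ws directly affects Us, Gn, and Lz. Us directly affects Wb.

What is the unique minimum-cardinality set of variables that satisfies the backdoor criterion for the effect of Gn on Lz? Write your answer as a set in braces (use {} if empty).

Variables eligible for adjustment (non-descendants of Gn, excluding Gn and Lz): {Ws}.
Backdoor paths from Gn to Lz:
  P1: Gn <- Ws -> Lz
  P2: Gn <- Ws -> Us <- Lz
  P3: Gn <- Ws -> Us -> Wb <- Lz
The empty set is not sufficient: P1 (Gn <- Ws -> Lz) has no collider blocking it and no conditioned non-collider, so it is open.
Try {Ws}:
  P1: blocked at fork node Ws ∈ conditioning set.
  P2: blocked at fork node Ws ∈ conditioning set.
  P3: blocked at fork node Ws ∈ conditioning set.
{Ws} contains no descendant of Gn and blocks every backdoor path.
{Ws} is the unique smallest valid adjustment set.

{Ws}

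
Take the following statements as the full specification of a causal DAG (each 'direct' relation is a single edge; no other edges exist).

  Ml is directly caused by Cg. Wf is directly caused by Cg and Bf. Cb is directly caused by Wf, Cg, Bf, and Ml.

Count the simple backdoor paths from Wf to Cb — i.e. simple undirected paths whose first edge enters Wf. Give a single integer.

3

A backdoor path from Wf to Cb is any simple undirected path whose first edge points into Wf (i.e. leaves Wf via a parent).
Parents of Wf: {Bf, Cg}.
Enumerating:
  P1: Wf <- Bf -> Cb
  P2: Wf <- Cg -> Ml -> Cb
  P3: Wf <- Cg -> Cb
That exhausts the simple backdoor paths. Count: 3.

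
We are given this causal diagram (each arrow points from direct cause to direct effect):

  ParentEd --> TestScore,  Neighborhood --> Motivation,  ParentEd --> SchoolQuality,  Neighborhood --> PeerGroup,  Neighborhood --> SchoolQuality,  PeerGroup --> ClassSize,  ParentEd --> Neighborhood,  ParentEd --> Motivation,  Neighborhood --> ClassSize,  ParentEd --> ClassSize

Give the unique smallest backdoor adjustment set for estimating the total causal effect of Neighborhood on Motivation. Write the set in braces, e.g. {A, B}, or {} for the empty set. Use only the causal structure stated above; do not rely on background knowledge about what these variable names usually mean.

Variables eligible for adjustment (non-descendants of Neighborhood, excluding Neighborhood and Motivation): {ParentEd, TestScore}.
Backdoor paths from Neighborhood to Motivation:
  P1: Neighborhood <- ParentEd -> Motivation
The empty set is not sufficient: P1 (Neighborhood <- ParentEd -> Motivation) has no collider blocking it and no conditioned non-collider, so it is open.
Try {ParentEd}:
  P1: blocked at fork node ParentEd ∈ conditioning set.
{ParentEd} contains no descendant of Neighborhood and blocks every backdoor path.
No other singleton works — e.g. {TestScore} leaves P1 open — so {ParentEd} is the unique smallest valid adjustment set.

{ParentEd}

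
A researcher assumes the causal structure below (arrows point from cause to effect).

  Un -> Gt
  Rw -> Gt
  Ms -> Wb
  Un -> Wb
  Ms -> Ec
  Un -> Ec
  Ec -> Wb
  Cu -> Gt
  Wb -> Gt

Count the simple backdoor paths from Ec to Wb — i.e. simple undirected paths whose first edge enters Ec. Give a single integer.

A backdoor path from Ec to Wb is any simple undirected path whose first edge points into Ec (i.e. leaves Ec via a parent).
Parents of Ec: {Ms, Un}.
Enumerating:
  P1: Ec <- Ms -> Wb
  P2: Ec <- Un -> Wb
  P3: Ec <- Un -> Gt <- Wb
That exhausts the simple backdoor paths. Count: 3.

3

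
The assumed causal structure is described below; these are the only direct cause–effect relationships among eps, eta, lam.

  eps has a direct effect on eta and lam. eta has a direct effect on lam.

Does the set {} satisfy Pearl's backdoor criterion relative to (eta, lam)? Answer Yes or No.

Backdoor paths from eta to lam (paths whose first edge points into eta):
  P1: eta <- eps -> lam
Condition 1 (no descendant of eta in the set): holds — descendants of eta are {lam}; none are in {}.
Condition 2 (every backdoor path blocked by {}):
  P1: open — no interior node is in the conditioning set.
{} does not satisfy the backdoor criterion.

No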